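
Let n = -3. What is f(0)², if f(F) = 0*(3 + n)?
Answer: 0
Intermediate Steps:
f(F) = 0 (f(F) = 0*(3 - 3) = 0*0 = 0)
f(0)² = 0² = 0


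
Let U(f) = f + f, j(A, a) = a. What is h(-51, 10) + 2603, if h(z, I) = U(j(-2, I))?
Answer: 2623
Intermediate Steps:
U(f) = 2*f
h(z, I) = 2*I
h(-51, 10) + 2603 = 2*10 + 2603 = 20 + 2603 = 2623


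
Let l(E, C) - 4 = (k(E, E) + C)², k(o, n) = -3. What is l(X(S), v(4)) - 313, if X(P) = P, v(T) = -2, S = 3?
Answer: -284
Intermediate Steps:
l(E, C) = 4 + (-3 + C)²
l(X(S), v(4)) - 313 = (4 + (-3 - 2)²) - 313 = (4 + (-5)²) - 313 = (4 + 25) - 313 = 29 - 313 = -284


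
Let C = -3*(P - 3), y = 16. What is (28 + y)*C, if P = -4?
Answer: 924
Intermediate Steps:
C = 21 (C = -3*(-4 - 3) = -3*(-7) = 21)
(28 + y)*C = (28 + 16)*21 = 44*21 = 924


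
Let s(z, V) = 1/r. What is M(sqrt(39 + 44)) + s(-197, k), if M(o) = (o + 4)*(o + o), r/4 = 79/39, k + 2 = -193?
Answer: 52495/316 + 8*sqrt(83) ≈ 239.01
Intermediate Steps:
k = -195 (k = -2 - 193 = -195)
r = 316/39 (r = 4*(79/39) = 316/39 ≈ 8.1026)
s(z, V) = 39/316 (s(z, V) = 1/(316/39) = 39/316)
M(o) = 2*o*(4 + o) (M(o) = (4 + o)*(2*o) = 2*o*(4 + o))
M(sqrt(39 + 44)) + s(-197, k) = 2*sqrt(39 + 44)*(4 + sqrt(39 + 44)) + 39/316 = 2*sqrt(83)*(4 + sqrt(83)) + 39/316 = 39/316 + 2*sqrt(83)*(4 + sqrt(83))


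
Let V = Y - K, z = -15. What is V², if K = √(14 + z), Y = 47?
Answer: (47 - I)² ≈ 2208.0 - 94.0*I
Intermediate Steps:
K = I (K = √(14 - 15) = √(-1) = I ≈ 1.0*I)
V = 47 - I ≈ 47.0 - 1.0*I
V² = (47 - I)²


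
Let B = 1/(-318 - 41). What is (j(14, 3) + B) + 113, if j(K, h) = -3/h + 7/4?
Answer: 163341/1436 ≈ 113.75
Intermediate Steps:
j(K, h) = 7/4 - 3/h (j(K, h) = -3/h + 7*(¼) = -3/h + 7/4 = 7/4 - 3/h)
B = -1/359 (B = 1/(-359) = -1/359 ≈ -0.0027855)
(j(14, 3) + B) + 113 = ((7/4 - 3/3) - 1/359) + 113 = ((7/4 - 3*⅓) - 1/359) + 113 = ((7/4 - 1) - 1/359) + 113 = (¾ - 1/359) + 113 = 1073/1436 + 113 = 163341/1436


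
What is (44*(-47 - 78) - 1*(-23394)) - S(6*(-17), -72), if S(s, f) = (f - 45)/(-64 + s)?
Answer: 2970287/166 ≈ 17893.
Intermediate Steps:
S(s, f) = (-45 + f)/(-64 + s)
(44*(-47 - 78) - 1*(-23394)) - S(6*(-17), -72) = (44*(-47 - 78) - 1*(-23394)) - (-45 - 72)/(-64 + 6*(-17)) = (44*(-125) + 23394) - (-117)/(-64 - 102) = (-5500 + 23394) - (-117)/(-166) = 17894 - (-1)*(-117)/166 = 17894 - 1*117/166 = 17894 - 117/166 = 2970287/166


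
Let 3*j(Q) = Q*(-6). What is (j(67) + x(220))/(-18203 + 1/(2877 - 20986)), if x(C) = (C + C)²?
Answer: -1751737897/164819064 ≈ -10.628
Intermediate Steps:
x(C) = 4*C² (x(C) = (2*C)² = 4*C²)
j(Q) = -2*Q (j(Q) = (Q*(-6))/3 = (-6*Q)/3 = -2*Q)
(j(67) + x(220))/(-18203 + 1/(2877 - 20986)) = (-2*67 + 4*220²)/(-18203 + 1/(2877 - 20986)) = (-134 + 4*48400)/(-18203 + 1/(-18109)) = (-134 + 193600)/(-18203 - 1/18109) = 193466/(-329638128/18109) = 193466*(-18109/329638128) = -1751737897/164819064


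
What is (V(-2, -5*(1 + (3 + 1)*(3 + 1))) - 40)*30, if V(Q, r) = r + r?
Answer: -6300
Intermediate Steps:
V(Q, r) = 2*r
(V(-2, -5*(1 + (3 + 1)*(3 + 1))) - 40)*30 = (2*(-5*(1 + (3 + 1)*(3 + 1))) - 40)*30 = (2*(-5*(1 + 4*4)) - 40)*30 = (2*(-5*(1 + 16)) - 40)*30 = (2*(-5*17) - 40)*30 = (2*(-85) - 40)*30 = (-170 - 40)*30 = -210*30 = -6300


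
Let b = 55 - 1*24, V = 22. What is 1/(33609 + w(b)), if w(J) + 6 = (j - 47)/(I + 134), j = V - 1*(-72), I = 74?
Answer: 208/6989471 ≈ 2.9759e-5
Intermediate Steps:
b = 31 (b = 55 - 24 = 31)
j = 94 (j = 22 - 1*(-72) = 22 + 72 = 94)
w(J) = -1201/208 (w(J) = -6 + (94 - 47)/(74 + 134) = -6 + 47/208 = -1201/208)
1/(33609 + w(b)) = 1/(33609 - 1201/208) = 1/(6989471/208) = 208/6989471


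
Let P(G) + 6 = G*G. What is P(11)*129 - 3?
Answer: 14832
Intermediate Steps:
P(G) = -6 + G**2 (P(G) = -6 + G*G = -6 + G**2)
P(11)*129 - 3 = (-6 + 11**2)*129 - 3 = (-6 + 121)*129 - 3 = 115*129 - 3 = 14835 - 3 = 14832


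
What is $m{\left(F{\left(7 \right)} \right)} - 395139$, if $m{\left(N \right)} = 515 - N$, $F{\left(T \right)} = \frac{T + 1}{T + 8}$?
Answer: $- \frac{5919368}{15} \approx -3.9462 \cdot 10^{5}$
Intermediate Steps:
$F{\left(T \right)} = \frac{1 + T}{8 + T}$
$m{\left(F{\left(7 \right)} \right)} - 395139 = \left(515 - \frac{1 + 7}{8 + 7}\right) - 395139 = \left(515 - \frac{1}{15} \cdot 8\right) - 395139 = \left(515 - \frac{8}{15}\right) - 395139 = \frac{7717}{15} - 395139 = - \frac{5919368}{15}$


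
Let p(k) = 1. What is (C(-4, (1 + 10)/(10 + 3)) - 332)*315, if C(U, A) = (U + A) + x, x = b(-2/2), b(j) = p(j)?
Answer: -1368360/13 ≈ -1.0526e+5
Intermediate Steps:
b(j) = 1
x = 1
C(U, A) = 1 + A + U (C(U, A) = (U + A) + 1 = (A + U) + 1 = 1 + A + U)
(C(-4, (1 + 10)/(10 + 3)) - 332)*315 = ((1 + (1 + 10)/(10 + 3) - 4) - 332)*315 = ((1 + 11/13 - 4) - 332)*315 = (-28/13 - 332)*315 = -4344/13*315 = -1368360/13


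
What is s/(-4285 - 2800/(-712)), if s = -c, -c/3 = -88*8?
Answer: 62656/127005 ≈ 0.49333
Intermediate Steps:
c = 2112 (c = -(-264)*8 = -3*(-704) = 2112)
s = -2112 (s = -1*2112 = -2112)
s/(-4285 - 2800/(-712)) = -2112/(-4285 - 2800/(-712)) = -2112/(-4285 - 2800*(-1/712)) = -2112/(-4285 + 350/89) = -2112/(-381015/89) = -2112*(-89/381015) = 62656/127005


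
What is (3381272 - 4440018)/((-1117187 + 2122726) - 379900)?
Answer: -1058746/625639 ≈ -1.6923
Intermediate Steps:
(3381272 - 4440018)/((-1117187 + 2122726) - 379900) = -1058746/(1005539 - 379900) = -1058746/625639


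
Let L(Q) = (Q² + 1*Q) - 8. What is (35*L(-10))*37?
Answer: 106190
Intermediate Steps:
L(Q) = -8 + Q + Q² (L(Q) = (Q² + Q) - 8 = (Q + Q²) - 8 = -8 + Q + Q²)
(35*L(-10))*37 = (35*(-8 - 10 + (-10)²))*37 = (35*(-8 - 10 + 100))*37 = (35*82)*37 = 2870*37 = 106190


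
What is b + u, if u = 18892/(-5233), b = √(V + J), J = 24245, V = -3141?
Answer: -18892/5233 + 4*√1319 ≈ 141.66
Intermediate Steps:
b = 4*√1319 (b = √(-3141 + 24245) = √21104 = 4*√1319 ≈ 145.27)
u = -18892/5233 (u = 18892*(-1/5233) = -18892/5233 ≈ -3.6102)
b + u = 4*√1319 - 18892/5233 = -18892/5233 + 4*√1319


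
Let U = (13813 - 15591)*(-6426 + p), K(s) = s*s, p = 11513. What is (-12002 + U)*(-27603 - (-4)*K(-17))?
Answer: 239522227536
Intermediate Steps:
K(s) = s**2
U = -9044686 (U = (13813 - 15591)*(-6426 + 11513) = -1778*5087 = -9044686)
(-12002 + U)*(-27603 - (-4)*K(-17)) = (-12002 - 9044686)*(-27603 - (-4)*(-17)**2) = -9056688*(-27603 - (-4)*289) = -9056688*(-27603 - 4*(-289)) = -9056688*(-27603 + 1156) = -9056688*(-26447) = 239522227536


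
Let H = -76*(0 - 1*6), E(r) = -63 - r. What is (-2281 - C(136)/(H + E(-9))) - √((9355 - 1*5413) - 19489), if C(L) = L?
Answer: -458549/201 - I*√15547 ≈ -2281.3 - 124.69*I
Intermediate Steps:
H = 456 (H = -76*(0 - 6) = -76*(-6) = 456)
(-2281 - C(136)/(H + E(-9))) - √((9355 - 1*5413) - 19489) = (-2281 - 136/(456 + (-63 - 1*(-9)))) - √((9355 - 1*5413) - 19489) = (-2281 - 136/(456 + (-63 + 9))) - √((9355 - 5413) - 19489) = (-2281 - 136/(456 - 54)) - √(3942 - 19489) = (-2281 - 136/402) - √(-15547) = (-2281 - 136/402) - I*√15547 = (-2281 - 1*68/201) - I*√15547 = (-2281 - 68/201) - I*√15547 = -458549/201 - I*√15547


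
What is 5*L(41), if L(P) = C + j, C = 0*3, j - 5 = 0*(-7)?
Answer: 25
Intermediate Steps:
j = 5 (j = 5 + 0*(-7) = 5 + 0 = 5)
C = 0
L(P) = 5 (L(P) = 0 + 5 = 5)
5*L(41) = 5*5 = 25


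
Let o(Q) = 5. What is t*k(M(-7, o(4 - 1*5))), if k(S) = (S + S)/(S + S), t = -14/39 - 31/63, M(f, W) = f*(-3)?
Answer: -697/819 ≈ -0.85104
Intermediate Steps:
M(f, W) = -3*f
t = -697/819 (t = -14*1/39 - 31*1/63 = -14/39 - 31/63 = -697/819 ≈ -0.85104)
k(S) = 1 (k(S) = (2*S)/((2*S)) = (2*S)*(1/(2*S)) = 1)
t*k(M(-7, o(4 - 1*5))) = -697/819*1 = -697/819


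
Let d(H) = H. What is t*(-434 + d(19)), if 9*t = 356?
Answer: -147740/9 ≈ -16416.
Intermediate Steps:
t = 356/9 (t = (⅑)*356 = 356/9 ≈ 39.556)
t*(-434 + d(19)) = 356*(-434 + 19)/9 = (356/9)*(-415) = -147740/9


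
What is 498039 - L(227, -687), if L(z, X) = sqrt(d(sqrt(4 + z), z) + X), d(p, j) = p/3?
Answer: 498039 - sqrt(-6183 + 3*sqrt(231))/3 ≈ 4.9804e+5 - 26.114*I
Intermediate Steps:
d(p, j) = p/3 (d(p, j) = p*(1/3) = p/3)
L(z, X) = sqrt(X + sqrt(4 + z)/3) (L(z, X) = sqrt(sqrt(4 + z)/3 + X) = sqrt(X + sqrt(4 + z)/3))
498039 - L(227, -687) = 498039 - sqrt(3*sqrt(4 + 227) + 9*(-687))/3 = 498039 - sqrt(3*sqrt(231) - 6183)/3 = 498039 - sqrt(-6183 + 3*sqrt(231))/3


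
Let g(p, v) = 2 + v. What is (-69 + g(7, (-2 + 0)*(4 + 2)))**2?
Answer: 6241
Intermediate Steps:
(-69 + g(7, (-2 + 0)*(4 + 2)))**2 = (-69 + (2 + (-2 + 0)*(4 + 2)))**2 = (-69 + (2 - 2*6))**2 = (-69 + (2 - 12))**2 = (-69 - 10)**2 = (-79)**2 = 6241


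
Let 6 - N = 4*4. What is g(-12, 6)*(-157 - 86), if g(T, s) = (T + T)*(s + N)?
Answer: -23328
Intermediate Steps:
N = -10 (N = 6 - 4*4 = 6 - 1*16 = 6 - 16 = -10)
g(T, s) = 2*T*(-10 + s) (g(T, s) = (T + T)*(s - 10) = (2*T)*(-10 + s) = 2*T*(-10 + s))
g(-12, 6)*(-157 - 86) = (2*(-12)*(-10 + 6))*(-157 - 86) = (2*(-12)*(-4))*(-243) = 96*(-243) = -23328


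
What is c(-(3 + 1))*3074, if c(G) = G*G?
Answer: 49184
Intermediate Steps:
c(G) = G**2
c(-(3 + 1))*3074 = (-(3 + 1))**2*3074 = (-1*4)**2*3074 = (-4)**2*3074 = 16*3074 = 49184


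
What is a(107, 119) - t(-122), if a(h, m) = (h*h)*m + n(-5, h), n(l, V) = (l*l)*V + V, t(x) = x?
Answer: 1365335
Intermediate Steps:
n(l, V) = V + V*l² (n(l, V) = l²*V + V = V*l² + V = V + V*l²)
a(h, m) = 26*h + m*h² (a(h, m) = (h*h)*m + h*(1 + (-5)²) = h²*m + h*(1 + 25) = m*h² + h*26 = m*h² + 26*h = 26*h + m*h²)
a(107, 119) - t(-122) = 107*(26 + 107*119) - 1*(-122) = 107*(26 + 12733) + 122 = 107*12759 + 122 = 1365213 + 122 = 1365335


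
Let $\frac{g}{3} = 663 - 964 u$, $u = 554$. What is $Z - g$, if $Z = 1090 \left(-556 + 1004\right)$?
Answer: $2088499$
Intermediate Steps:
$Z = 488320$ ($Z = 1090 \cdot 448 = 488320$)
$g = -1600179$ ($g = 3 \left(663 - 534056\right) = 3 \left(-533393\right) = -1600179$)
$Z - g = 488320 - -1600179 = 488320 + 1600179 = 2088499$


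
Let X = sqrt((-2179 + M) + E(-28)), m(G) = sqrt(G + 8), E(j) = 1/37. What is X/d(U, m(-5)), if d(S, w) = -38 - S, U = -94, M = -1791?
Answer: 3*I*sqrt(603877)/2072 ≈ 1.1251*I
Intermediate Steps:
E(j) = 1/37
m(G) = sqrt(8 + G)
X = 3*I*sqrt(603877)/37 (X = sqrt((-2179 - 1791) + 1/37) = sqrt(-3970 + 1/37) = sqrt(-146889/37) = 3*I*sqrt(603877)/37 ≈ 63.008*I)
X/d(U, m(-5)) = (3*I*sqrt(603877)/37)/(-38 - 1*(-94)) = (3*I*sqrt(603877)/37)/(-38 + 94) = (3*I*sqrt(603877)/37)/56 = (3*I*sqrt(603877)/37)*(1/56) = 3*I*sqrt(603877)/2072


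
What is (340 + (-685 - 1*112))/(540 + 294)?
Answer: -457/834 ≈ -0.54796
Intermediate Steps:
(340 + (-685 - 1*112))/(540 + 294) = (340 + (-685 - 112))/834 = (340 - 797)*(1/834) = -457*1/834 = -457/834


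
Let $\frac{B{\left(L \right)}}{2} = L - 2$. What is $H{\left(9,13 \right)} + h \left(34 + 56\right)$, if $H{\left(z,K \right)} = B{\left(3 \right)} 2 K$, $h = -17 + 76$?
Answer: $5362$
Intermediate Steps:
$B{\left(L \right)} = -4 + 2 L$ ($B{\left(L \right)} = 2 \left(L - 2\right) = 2 \left(-2 + L\right) = -4 + 2 L$)
$h = 59$
$H{\left(z,K \right)} = 4 K$ ($H{\left(z,K \right)} = \left(-4 + 2 \cdot 3\right) 2 K = \left(-4 + 6\right) 2 K = 2 \cdot 2 K = 4 K$)
$H{\left(9,13 \right)} + h \left(34 + 56\right) = 4 \cdot 13 + 59 \left(34 + 56\right) = 52 + 59 \cdot 90 = 52 + 5310 = 5362$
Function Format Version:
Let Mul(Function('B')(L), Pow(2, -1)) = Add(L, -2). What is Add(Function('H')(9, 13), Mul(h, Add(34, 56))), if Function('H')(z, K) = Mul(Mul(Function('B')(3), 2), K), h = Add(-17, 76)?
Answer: 5362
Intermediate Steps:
Function('B')(L) = Add(-4, Mul(2, L)) (Function('B')(L) = Mul(2, Add(L, -2)) = Mul(2, Add(-2, L)) = Add(-4, Mul(2, L)))
h = 59
Function('H')(z, K) = Mul(4, K) (Function('H')(z, K) = Mul(Mul(Add(-4, Mul(2, 3)), 2), K) = Mul(Mul(Add(-4, 6), 2), K) = Mul(Mul(2, 2), K) = Mul(4, K))
Add(Function('H')(9, 13), Mul(h, Add(34, 56))) = Add(Mul(4, 13), Mul(59, Add(34, 56))) = Add(52, Mul(59, 90)) = Add(52, 5310) = 5362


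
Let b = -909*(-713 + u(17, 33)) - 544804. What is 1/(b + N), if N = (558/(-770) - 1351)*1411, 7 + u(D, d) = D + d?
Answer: -385/709577144 ≈ -5.4258e-7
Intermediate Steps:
u(D, d) = -7 + D + d (u(D, d) = -7 + (D + d) = -7 + D + d)
N = -734304154/385 (N = (558*(-1/770) - 1351)*1411 = (-279/385 - 1351)*1411 = -520414/385*1411 = -734304154/385 ≈ -1.9073e+6)
b = 64226 (b = -909*(-713 + (-7 + 17 + 33)) - 544804 = -909*(-713 + 43) - 544804 = -909*(-670) - 544804 = 609030 - 544804 = 64226)
1/(b + N) = 1/(64226 - 734304154/385) = 1/(-709577144/385) = -385/709577144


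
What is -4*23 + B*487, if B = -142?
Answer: -69246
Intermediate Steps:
-4*23 + B*487 = -4*23 - 142*487 = -92 - 69154 = -69246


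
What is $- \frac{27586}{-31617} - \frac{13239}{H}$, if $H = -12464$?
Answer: $\frac{762409367}{394074288} \approx 1.9347$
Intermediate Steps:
$- \frac{27586}{-31617} - \frac{13239}{H} = - \frac{27586}{-31617} - \frac{13239}{-12464} = \left(-27586\right) \left(- \frac{1}{31617}\right) - - \frac{13239}{12464} = \frac{27586}{31617} + \frac{13239}{12464} = \frac{762409367}{394074288}$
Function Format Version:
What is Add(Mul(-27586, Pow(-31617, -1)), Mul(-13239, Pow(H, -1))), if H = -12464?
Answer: Rational(762409367, 394074288) ≈ 1.9347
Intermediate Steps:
Add(Mul(-27586, Pow(-31617, -1)), Mul(-13239, Pow(H, -1))) = Add(Mul(-27586, Pow(-31617, -1)), Mul(-13239, Pow(-12464, -1))) = Add(Mul(-27586, Rational(-1, 31617)), Mul(-13239, Rational(-1, 12464))) = Add(Rational(27586, 31617), Rational(13239, 12464)) = Rational(762409367, 394074288)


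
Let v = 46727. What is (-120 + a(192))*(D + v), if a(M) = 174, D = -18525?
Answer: 1522908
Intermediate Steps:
(-120 + a(192))*(D + v) = (-120 + 174)*(-18525 + 46727) = 54*28202 = 1522908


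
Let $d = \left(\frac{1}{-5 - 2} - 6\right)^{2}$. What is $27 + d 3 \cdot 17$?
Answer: $\frac{95622}{49} \approx 1951.5$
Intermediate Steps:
$d = \frac{1849}{49}$ ($d = \left(\frac{1}{-7} - 6\right)^{2} = \left(- \frac{1}{7} - 6\right)^{2} = \left(- \frac{43}{7}\right)^{2} = \frac{1849}{49} \approx 37.735$)
$27 + d 3 \cdot 17 = 27 + \frac{1849 \cdot 3 \cdot 17}{49} = 27 + \frac{1849}{49} \cdot 51 = 27 + \frac{94299}{49} = \frac{95622}{49}$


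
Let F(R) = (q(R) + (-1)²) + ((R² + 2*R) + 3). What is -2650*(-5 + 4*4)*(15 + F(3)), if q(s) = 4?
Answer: -1107700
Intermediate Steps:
F(R) = 8 + R² + 2*R (F(R) = (4 + (-1)²) + ((R² + 2*R) + 3) = (4 + 1) + (3 + R² + 2*R) = 5 + (3 + R² + 2*R) = 8 + R² + 2*R)
-2650*(-5 + 4*4)*(15 + F(3)) = -2650*(-5 + 4*4)*(15 + (8 + 3² + 2*3)) = -2650*(-5 + 16)*(15 + (8 + 9 + 6)) = -29150*(15 + 23) = -29150*38 = -2650*418 = -1107700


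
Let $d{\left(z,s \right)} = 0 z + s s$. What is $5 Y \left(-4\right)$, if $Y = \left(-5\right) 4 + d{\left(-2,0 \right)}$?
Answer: $400$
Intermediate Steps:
$d{\left(z,s \right)} = s^{2}$ ($d{\left(z,s \right)} = 0 + s^{2} = s^{2}$)
$Y = -20$ ($Y = \left(-5\right) 4 + 0^{2} = -20 + 0 = -20$)
$5 Y \left(-4\right) = 5 \left(-20\right) \left(-4\right) = \left(-100\right) \left(-4\right) = 400$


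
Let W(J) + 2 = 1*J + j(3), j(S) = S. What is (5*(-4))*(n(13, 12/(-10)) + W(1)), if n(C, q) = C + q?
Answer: -276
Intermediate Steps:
W(J) = 1 + J (W(J) = -2 + (1*J + 3) = -2 + (J + 3) = -2 + (3 + J) = 1 + J)
(5*(-4))*(n(13, 12/(-10)) + W(1)) = (5*(-4))*((13 + 12/(-10)) + (1 + 1)) = -20*((13 + 12*(-⅒)) + 2) = -20*((13 - 6/5) + 2) = -20*(59/5 + 2) = -20*69/5 = -276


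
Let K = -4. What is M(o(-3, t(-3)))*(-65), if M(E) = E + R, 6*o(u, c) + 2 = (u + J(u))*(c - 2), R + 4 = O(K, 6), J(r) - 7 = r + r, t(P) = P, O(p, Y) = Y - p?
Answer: -1430/3 ≈ -476.67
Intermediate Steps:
J(r) = 7 + 2*r (J(r) = 7 + (r + r) = 7 + 2*r)
R = 6 (R = -4 + (6 - 1*(-4)) = -4 + (6 + 4) = -4 + 10 = 6)
o(u, c) = -⅓ + (-2 + c)*(7 + 3*u)/6 (o(u, c) = -⅓ + ((u + (7 + 2*u))*(c - 2))/6 = -⅓ + ((7 + 3*u)*(-2 + c))/6 = -⅓ + ((-2 + c)*(7 + 3*u))/6 = -⅓ + (-2 + c)*(7 + 3*u)/6)
M(E) = 6 + E (M(E) = E + 6 = 6 + E)
M(o(-3, t(-3)))*(-65) = (6 + (-8/3 - 1*(-3) + (7/6)*(-3) + (½)*(-3)*(-3)))*(-65) = (6 + (-8/3 + 3 - 7/2 + 9/2))*(-65) = (6 + 4/3)*(-65) = (22/3)*(-65) = -1430/3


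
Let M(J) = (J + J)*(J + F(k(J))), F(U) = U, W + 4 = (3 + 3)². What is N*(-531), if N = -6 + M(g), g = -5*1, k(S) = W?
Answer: 146556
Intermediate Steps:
W = 32 (W = -4 + (3 + 3)² = -4 + 6² = -4 + 36 = 32)
k(S) = 32
g = -5
M(J) = 2*J*(32 + J) (M(J) = (J + J)*(J + 32) = (2*J)*(32 + J) = 2*J*(32 + J))
N = -276 (N = -6 + 2*(-5)*(32 - 5) = -6 + 2*(-5)*27 = -6 - 270 = -276)
N*(-531) = -276*(-531) = 146556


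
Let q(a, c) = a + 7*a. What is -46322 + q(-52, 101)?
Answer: -46738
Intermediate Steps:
q(a, c) = 8*a
-46322 + q(-52, 101) = -46322 + 8*(-52) = -46322 - 416 = -46738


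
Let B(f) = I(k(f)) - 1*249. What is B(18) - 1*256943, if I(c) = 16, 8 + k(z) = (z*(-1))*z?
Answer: -257176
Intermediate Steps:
k(z) = -8 - z² (k(z) = -8 + (z*(-1))*z = -8 + (-z)*z = -8 - z²)
B(f) = -233 (B(f) = 16 - 1*249 = 16 - 249 = -233)
B(18) - 1*256943 = -233 - 1*256943 = -233 - 256943 = -257176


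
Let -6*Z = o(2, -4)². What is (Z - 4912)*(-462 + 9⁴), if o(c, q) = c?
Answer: -29962354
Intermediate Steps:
Z = -⅔ (Z = -⅙*2² = -⅙*4 = -⅔ ≈ -0.66667)
(Z - 4912)*(-462 + 9⁴) = (-⅔ - 4912)*(-462 + 9⁴) = -14738*(-462 + 6561)/3 = -14738/3*6099 = -29962354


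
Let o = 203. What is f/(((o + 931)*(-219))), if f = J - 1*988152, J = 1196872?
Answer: -104360/124173 ≈ -0.84044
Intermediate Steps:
f = 208720 (f = 1196872 - 1*988152 = 1196872 - 988152 = 208720)
f/(((o + 931)*(-219))) = 208720/(((203 + 931)*(-219))) = 208720/((1134*(-219))) = 208720/(-248346) = 208720*(-1/248346) = -104360/124173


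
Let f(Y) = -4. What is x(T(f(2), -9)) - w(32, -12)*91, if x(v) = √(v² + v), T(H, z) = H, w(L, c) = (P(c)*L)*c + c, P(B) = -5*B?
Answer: 2097732 + 2*√3 ≈ 2.0977e+6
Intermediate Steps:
w(L, c) = c - 5*L*c² (w(L, c) = ((-5*c)*L)*c + c = (-5*L*c)*c + c = -5*L*c² + c = c - 5*L*c²)
x(v) = √(v + v²)
x(T(f(2), -9)) - w(32, -12)*91 = √(-4*(1 - 4)) - (-12*(1 - 5*32*(-12)))*91 = √(-4*(-3)) - (-12*(1 + 1920))*91 = √12 - (-12*1921)*91 = 2*√3 - (-23052)*91 = 2*√3 - 1*(-2097732) = 2*√3 + 2097732 = 2097732 + 2*√3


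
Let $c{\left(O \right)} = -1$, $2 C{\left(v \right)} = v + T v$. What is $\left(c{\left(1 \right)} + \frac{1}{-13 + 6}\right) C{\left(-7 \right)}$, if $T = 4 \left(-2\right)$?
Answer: $-28$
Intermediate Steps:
$T = -8$
$C{\left(v \right)} = - \frac{7 v}{2}$ ($C{\left(v \right)} = \frac{v - 8 v}{2} = \frac{\left(-7\right) v}{2} = - \frac{7 v}{2}$)
$\left(c{\left(1 \right)} + \frac{1}{-13 + 6}\right) C{\left(-7 \right)} = \left(-1 + \frac{1}{-13 + 6}\right) \left(\left(- \frac{7}{2}\right) \left(-7\right)\right) = \left(-1 + \frac{1}{-7}\right) \frac{49}{2} = \left(-1 - \frac{1}{7}\right) \frac{49}{2} = \left(- \frac{8}{7}\right) \frac{49}{2} = -28$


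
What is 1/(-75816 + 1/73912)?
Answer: -73912/5603712191 ≈ -1.3190e-5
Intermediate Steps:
1/(-75816 + 1/73912) = 1/(-5603712191/73912) = -73912/5603712191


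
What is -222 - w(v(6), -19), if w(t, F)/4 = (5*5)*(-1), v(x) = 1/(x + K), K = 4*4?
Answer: -122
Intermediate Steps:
K = 16
v(x) = 1/(16 + x) (v(x) = 1/(x + 16) = 1/(16 + x))
w(t, F) = -100 (w(t, F) = 4*((5*5)*(-1)) = 4*(25*(-1)) = 4*(-25) = -100)
-222 - w(v(6), -19) = -222 - 1*(-100) = -222 + 100 = -122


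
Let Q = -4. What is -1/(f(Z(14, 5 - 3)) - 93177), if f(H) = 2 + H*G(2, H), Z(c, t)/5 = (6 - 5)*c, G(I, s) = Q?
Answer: 1/93455 ≈ 1.0700e-5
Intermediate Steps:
G(I, s) = -4
Z(c, t) = 5*c (Z(c, t) = 5*((6 - 5)*c) = 5*(1*c) = 5*c)
f(H) = 2 - 4*H (f(H) = 2 + H*(-4) = 2 - 4*H)
-1/(f(Z(14, 5 - 3)) - 93177) = -1/((2 - 20*14) - 93177) = -1/((2 - 4*70) - 93177) = -1/((2 - 280) - 93177) = -1/(-278 - 93177) = -1/(-93455) = -1*(-1/93455) = 1/93455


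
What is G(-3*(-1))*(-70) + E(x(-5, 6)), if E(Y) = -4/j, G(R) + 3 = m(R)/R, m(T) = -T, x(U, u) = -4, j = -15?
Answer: 4204/15 ≈ 280.27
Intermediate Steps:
G(R) = -4 (G(R) = -3 + (-R)/R = -3 - 1 = -4)
E(Y) = 4/15 (E(Y) = -4/(-15) = -4*(-1/15) = 4/15)
G(-3*(-1))*(-70) + E(x(-5, 6)) = -4*(-70) + 4/15 = 280 + 4/15 = 4204/15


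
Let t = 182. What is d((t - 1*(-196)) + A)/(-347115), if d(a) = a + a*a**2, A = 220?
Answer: -42769558/69423 ≈ -616.07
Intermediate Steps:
d(a) = a + a**3
d((t - 1*(-196)) + A)/(-347115) = (((182 - 1*(-196)) + 220) + ((182 - 1*(-196)) + 220)**3)/(-347115) = (((182 + 196) + 220) + ((182 + 196) + 220)**3)*(-1/347115) = ((378 + 220) + (378 + 220)**3)*(-1/347115) = (598 + 598**3)*(-1/347115) = (598 + 213847192)*(-1/347115) = 213847790*(-1/347115) = -42769558/69423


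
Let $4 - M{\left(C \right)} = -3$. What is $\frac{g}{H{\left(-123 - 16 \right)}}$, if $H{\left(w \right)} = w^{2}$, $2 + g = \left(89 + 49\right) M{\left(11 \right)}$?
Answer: $\frac{964}{19321} \approx 0.049894$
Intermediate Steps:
$M{\left(C \right)} = 7$ ($M{\left(C \right)} = 4 - -3 = 4 + 3 = 7$)
$g = 964$ ($g = -2 + \left(89 + 49\right) 7 = -2 + 138 \cdot 7 = -2 + 966 = 964$)
$\frac{g}{H{\left(-123 - 16 \right)}} = \frac{964}{\left(-123 - 16\right)^{2}} = \frac{964}{\left(-139\right)^{2}} = \frac{964}{19321}$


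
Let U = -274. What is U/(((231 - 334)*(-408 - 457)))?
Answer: -274/89095 ≈ -0.0030754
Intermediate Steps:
U/(((231 - 334)*(-408 - 457))) = -274*1/((-408 - 457)*(231 - 334)) = -274/((-103*(-865))) = -274/89095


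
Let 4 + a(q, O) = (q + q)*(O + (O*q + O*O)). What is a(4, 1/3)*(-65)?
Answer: -5980/9 ≈ -664.44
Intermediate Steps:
a(q, O) = -4 + 2*q*(O + O² + O*q) (a(q, O) = -4 + (q + q)*(O + (O*q + O*O)) = -4 + (2*q)*(O + (O*q + O²)) = -4 + (2*q)*(O + (O² + O*q)) = -4 + (2*q)*(O + O² + O*q) = -4 + 2*q*(O + O² + O*q))
a(4, 1/3)*(-65) = (-4 + 2*4/3 + 2*4²/3 + 2*4*(1/3)²)*(-65) = (-4 + 2*(⅓)*4 + 2*(⅓)*16 + 2*4*(⅓)²)*(-65) = (-4 + 8/3 + 32/3 + 2*4*(⅑))*(-65) = (-4 + 8/3 + 32/3 + 8/9)*(-65) = (92/9)*(-65) = -5980/9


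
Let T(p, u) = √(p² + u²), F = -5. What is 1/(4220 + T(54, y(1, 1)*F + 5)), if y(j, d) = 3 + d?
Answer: 4220/17805259 - 3*√349/17805259 ≈ 0.00023386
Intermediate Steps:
1/(4220 + T(54, y(1, 1)*F + 5)) = 1/(4220 + √(54² + ((3 + 1)*(-5) + 5)²)) = 1/(4220 + √(2916 + (4*(-5) + 5)²)) = 1/(4220 + √(2916 + (-20 + 5)²)) = 1/(4220 + √(2916 + (-15)²)) = 1/(4220 + √(2916 + 225)) = 1/(4220 + √3141) = 1/(4220 + 3*√349)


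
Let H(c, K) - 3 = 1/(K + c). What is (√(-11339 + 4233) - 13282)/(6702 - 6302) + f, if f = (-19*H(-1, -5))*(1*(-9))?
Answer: 90259/200 + I*√7106/400 ≈ 451.29 + 0.21074*I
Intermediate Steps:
H(c, K) = 3 + 1/(K + c)
f = 969/2 (f = (-19*(1 + 3*(-5) + 3*(-1))/(-5 - 1))*(1*(-9)) = -19*(1 - 15 - 3)/(-6)*(-9) = -(-19)*(-17)/6*(-9) = -19*17/6*(-9) = -323/6*(-9) = 969/2 ≈ 484.50)
(√(-11339 + 4233) - 13282)/(6702 - 6302) + f = (√(-11339 + 4233) - 13282)/(6702 - 6302) + 969/2 = (√(-7106) - 13282)/400 + 969/2 = (I*√7106 - 13282)*(1/400) + 969/2 = (-13282 + I*√7106)*(1/400) + 969/2 = (-6641/200 + I*√7106/400) + 969/2 = 90259/200 + I*√7106/400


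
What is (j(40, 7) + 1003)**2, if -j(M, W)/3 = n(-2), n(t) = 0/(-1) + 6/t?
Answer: 1024144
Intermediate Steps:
n(t) = 6/t (n(t) = 0*(-1) + 6/t = 0 + 6/t = 6/t)
j(M, W) = 9 (j(M, W) = -18/(-2) = -18*(-1)/2 = -3*(-3) = 9)
(j(40, 7) + 1003)**2 = (9 + 1003)**2 = 1012**2 = 1024144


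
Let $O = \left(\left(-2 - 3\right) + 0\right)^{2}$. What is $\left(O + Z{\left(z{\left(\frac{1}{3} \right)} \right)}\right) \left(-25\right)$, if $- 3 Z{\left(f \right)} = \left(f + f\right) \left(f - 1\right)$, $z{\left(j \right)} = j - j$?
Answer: $-625$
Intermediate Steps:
$z{\left(j \right)} = 0$
$Z{\left(f \right)} = - \frac{2 f \left(-1 + f\right)}{3}$ ($Z{\left(f \right)} = - \frac{\left(f + f\right) \left(f - 1\right)}{3} = - \frac{2 f \left(-1 + f\right)}{3}$)
$O = 25$ ($O = \left(-5 + 0\right)^{2} = \left(-5\right)^{2} = 25$)
$\left(O + Z{\left(z{\left(\frac{1}{3} \right)} \right)}\right) \left(-25\right) = \left(25 + \frac{2}{3} \cdot 0 \left(1 - 0\right)\right) \left(-25\right) = \left(25 + \frac{2}{3} \cdot 0 \left(1 + 0\right)\right) \left(-25\right) = \left(25 + \frac{2}{3} \cdot 0 \cdot 1\right) \left(-25\right) = \left(25 + 0\right) \left(-25\right) = 25 \left(-25\right) = -625$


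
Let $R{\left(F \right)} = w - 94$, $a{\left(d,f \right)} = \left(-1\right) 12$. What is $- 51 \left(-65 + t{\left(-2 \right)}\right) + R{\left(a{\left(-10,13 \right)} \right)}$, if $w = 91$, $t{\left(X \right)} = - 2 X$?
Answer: $3108$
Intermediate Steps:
$a{\left(d,f \right)} = -12$
$R{\left(F \right)} = -3$ ($R{\left(F \right)} = 91 - 94 = -3$)
$- 51 \left(-65 + t{\left(-2 \right)}\right) + R{\left(a{\left(-10,13 \right)} \right)} = - 51 \left(-65 - -4\right) - 3 = - 51 \left(-65 + 4\right) - 3 = \left(-51\right) \left(-61\right) - 3 = 3111 - 3 = 3108$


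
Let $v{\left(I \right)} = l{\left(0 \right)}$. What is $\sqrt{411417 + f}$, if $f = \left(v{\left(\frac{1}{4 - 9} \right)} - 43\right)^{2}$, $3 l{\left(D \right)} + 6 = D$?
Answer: $3 \sqrt{45938} \approx 642.99$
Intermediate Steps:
$l{\left(D \right)} = -2 + \frac{D}{3}$
$v{\left(I \right)} = -2$ ($v{\left(I \right)} = -2 + \frac{1}{3} \cdot 0 = -2 + 0 = -2$)
$f = 2025$ ($f = \left(-2 - 43\right)^{2} = \left(-45\right)^{2} = 2025$)
$\sqrt{411417 + f} = \sqrt{411417 + 2025} = \sqrt{413442} = 3 \sqrt{45938}$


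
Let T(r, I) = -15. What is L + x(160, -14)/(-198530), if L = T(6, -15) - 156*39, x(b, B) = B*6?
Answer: -605417193/99265 ≈ -6099.0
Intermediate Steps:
x(b, B) = 6*B
L = -6099 (L = -15 - 156*39 = -15 - 6084 = -6099)
L + x(160, -14)/(-198530) = -6099 + (6*(-14))/(-198530) = -6099 - 84*(-1/198530) = -6099 + 42/99265 = -605417193/99265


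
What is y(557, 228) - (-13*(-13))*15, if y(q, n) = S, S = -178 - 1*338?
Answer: -3051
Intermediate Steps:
S = -516 (S = -178 - 338 = -516)
y(q, n) = -516
y(557, 228) - (-13*(-13))*15 = -516 - (-13*(-13))*15 = -516 - 169*15 = -516 - 1*2535 = -516 - 2535 = -3051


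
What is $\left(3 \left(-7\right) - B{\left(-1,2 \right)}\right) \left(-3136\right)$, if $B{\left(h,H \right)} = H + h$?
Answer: $68992$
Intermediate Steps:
$\left(3 \left(-7\right) - B{\left(-1,2 \right)}\right) \left(-3136\right) = \left(3 \left(-7\right) - \left(2 - 1\right)\right) \left(-3136\right) = \left(-21 - 1\right) \left(-3136\right) = \left(-22\right) \left(-3136\right) = 68992$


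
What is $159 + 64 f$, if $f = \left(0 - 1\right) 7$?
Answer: $-289$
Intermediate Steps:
$f = -7$ ($f = \left(-1\right) 7 = -7$)
$159 + 64 f = 159 + 64 \left(-7\right) = 159 - 448 = -289$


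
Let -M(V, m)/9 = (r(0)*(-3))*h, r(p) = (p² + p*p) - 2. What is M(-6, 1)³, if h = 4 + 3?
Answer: -54010152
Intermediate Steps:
h = 7
r(p) = -2 + 2*p² (r(p) = (p² + p²) - 2 = 2*p² - 2 = -2 + 2*p²)
M(V, m) = -378 (M(V, m) = -9*(-2 + 2*0²)*(-3)*7 = -9*(-2 + 2*0)*(-3)*7 = -9*(-2 + 0)*(-3)*7 = -9*(-2*(-3))*7 = -54*7 = -9*42 = -378)
M(-6, 1)³ = (-378)³ = -54010152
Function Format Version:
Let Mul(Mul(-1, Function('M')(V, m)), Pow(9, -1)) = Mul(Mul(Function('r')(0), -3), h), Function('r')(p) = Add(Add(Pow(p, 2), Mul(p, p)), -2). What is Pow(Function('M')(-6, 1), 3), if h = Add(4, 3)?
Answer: -54010152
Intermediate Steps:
h = 7
Function('r')(p) = Add(-2, Mul(2, Pow(p, 2))) (Function('r')(p) = Add(Add(Pow(p, 2), Pow(p, 2)), -2) = Add(Mul(2, Pow(p, 2)), -2) = Add(-2, Mul(2, Pow(p, 2))))
Function('M')(V, m) = -378 (Function('M')(V, m) = Mul(-9, Mul(Mul(Add(-2, Mul(2, Pow(0, 2))), -3), 7)) = Mul(-9, Mul(Mul(Add(-2, Mul(2, 0)), -3), 7)) = Mul(-9, Mul(Mul(Add(-2, 0), -3), 7)) = Mul(-9, Mul(Mul(-2, -3), 7)) = Mul(-9, Mul(6, 7)) = Mul(-9, 42) = -378)
Pow(Function('M')(-6, 1), 3) = Pow(-378, 3) = -54010152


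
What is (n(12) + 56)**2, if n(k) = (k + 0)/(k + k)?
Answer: 12769/4 ≈ 3192.3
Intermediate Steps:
n(k) = 1/2 (n(k) = k/((2*k)) = k*(1/(2*k)) = 1/2)
(n(12) + 56)**2 = (1/2 + 56)**2 = (113/2)**2 = 12769/4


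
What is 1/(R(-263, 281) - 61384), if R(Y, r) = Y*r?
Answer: -1/135287 ≈ -7.3917e-6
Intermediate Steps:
1/(R(-263, 281) - 61384) = 1/(-263*281 - 61384) = 1/(-73903 - 61384) = 1/(-135287) = -1/135287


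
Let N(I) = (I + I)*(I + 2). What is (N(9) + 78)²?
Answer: 76176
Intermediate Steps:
N(I) = 2*I*(2 + I) (N(I) = (2*I)*(2 + I) = 2*I*(2 + I))
(N(9) + 78)² = (2*9*(2 + 9) + 78)² = (2*9*11 + 78)² = (198 + 78)² = 276² = 76176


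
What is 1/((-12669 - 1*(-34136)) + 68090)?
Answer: 1/89557 ≈ 1.1166e-5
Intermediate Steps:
1/((-12669 - 1*(-34136)) + 68090) = 1/((-12669 + 34136) + 68090) = 1/(21467 + 68090) = 1/89557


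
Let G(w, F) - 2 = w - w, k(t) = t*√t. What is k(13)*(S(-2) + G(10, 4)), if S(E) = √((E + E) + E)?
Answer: 13*√13*(2 + I*√6) ≈ 93.744 + 114.81*I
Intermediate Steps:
S(E) = √3*√E (S(E) = √(2*E + E) = √(3*E) = √3*√E)
k(t) = t^(3/2)
G(w, F) = 2 (G(w, F) = 2 + (w - w) = 2 + 0 = 2)
k(13)*(S(-2) + G(10, 4)) = 13^(3/2)*(√3*√(-2) + 2) = (13*√13)*(√3*(I*√2) + 2) = (13*√13)*(I*√6 + 2) = (13*√13)*(2 + I*√6) = 13*√13*(2 + I*√6)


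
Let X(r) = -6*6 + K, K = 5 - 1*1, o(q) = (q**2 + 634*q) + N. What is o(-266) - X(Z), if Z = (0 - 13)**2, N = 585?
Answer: -97271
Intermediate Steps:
Z = 169 (Z = (-13)**2 = 169)
o(q) = 585 + q**2 + 634*q (o(q) = (q**2 + 634*q) + 585 = 585 + q**2 + 634*q)
K = 4 (K = 5 - 1 = 4)
X(r) = -32 (X(r) = -6*6 + 4 = -36 + 4 = -32)
o(-266) - X(Z) = (585 + (-266)**2 + 634*(-266)) - 1*(-32) = (585 + 70756 - 168644) + 32 = -97303 + 32 = -97271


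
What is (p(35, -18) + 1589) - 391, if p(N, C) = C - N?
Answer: 1145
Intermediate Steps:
(p(35, -18) + 1589) - 391 = ((-18 - 1*35) + 1589) - 391 = ((-18 - 35) + 1589) - 391 = (-53 + 1589) - 391 = 1536 - 391 = 1145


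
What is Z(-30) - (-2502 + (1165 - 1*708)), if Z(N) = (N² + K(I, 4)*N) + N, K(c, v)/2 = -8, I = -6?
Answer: 3395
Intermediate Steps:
K(c, v) = -16 (K(c, v) = 2*(-8) = -16)
Z(N) = N² - 15*N (Z(N) = (N² - 16*N) + N = N² - 15*N)
Z(-30) - (-2502 + (1165 - 1*708)) = -30*(-15 - 30) - (-2502 + (1165 - 1*708)) = -30*(-45) - (-2502 + (1165 - 708)) = 1350 - (-2502 + 457) = 1350 - 1*(-2045) = 1350 + 2045 = 3395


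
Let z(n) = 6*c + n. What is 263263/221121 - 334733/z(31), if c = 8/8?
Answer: -74006754962/8181477 ≈ -9045.6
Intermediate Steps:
c = 1 (c = 8*(1/8) = 1)
z(n) = 6 + n (z(n) = 6*1 + n = 6 + n)
263263/221121 - 334733/z(31) = 263263/221121 - 334733/(6 + 31) = 263263*(1/221121) - 334733/37 = 263263/221121 - 334733*1/37 = 263263/221121 - 334733/37 = -74006754962/8181477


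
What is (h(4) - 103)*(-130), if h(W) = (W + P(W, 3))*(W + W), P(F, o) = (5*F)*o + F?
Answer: -57330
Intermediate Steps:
P(F, o) = F + 5*F*o (P(F, o) = 5*F*o + F = F + 5*F*o)
h(W) = 34*W² (h(W) = (W + W*(1 + 5*3))*(W + W) = (W + W*(1 + 15))*(2*W) = (W + W*16)*(2*W) = (W + 16*W)*(2*W) = (17*W)*(2*W) = 34*W²)
(h(4) - 103)*(-130) = (34*4² - 103)*(-130) = (34*16 - 103)*(-130) = (544 - 103)*(-130) = 441*(-130) = -57330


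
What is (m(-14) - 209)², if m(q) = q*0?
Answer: 43681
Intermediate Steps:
m(q) = 0
(m(-14) - 209)² = (0 - 209)² = (-209)² = 43681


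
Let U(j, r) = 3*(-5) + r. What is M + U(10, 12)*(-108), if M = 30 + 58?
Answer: 412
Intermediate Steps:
U(j, r) = -15 + r
M = 88
M + U(10, 12)*(-108) = 88 + (-15 + 12)*(-108) = 88 - 3*(-108) = 88 + 324 = 412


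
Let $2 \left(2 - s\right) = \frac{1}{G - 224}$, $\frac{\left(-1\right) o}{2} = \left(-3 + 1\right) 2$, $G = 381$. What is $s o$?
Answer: $\frac{2508}{157} \approx 15.975$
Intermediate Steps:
$o = 8$ ($o = - 2 \left(-3 + 1\right) 2 = - 2 \left(\left(-2\right) 2\right) = \left(-2\right) \left(-4\right) = 8$)
$s = \frac{627}{314}$ ($s = 2 - \frac{1}{2 \left(381 - 224\right)} = 2 - \frac{1}{2 \cdot 157} = 2 - \frac{1}{314} = \frac{627}{314} \approx 1.9968$)
$s o = \frac{627}{314} \cdot 8 = \frac{2508}{157}$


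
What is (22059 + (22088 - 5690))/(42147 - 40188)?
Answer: 12819/653 ≈ 19.631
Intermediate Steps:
(22059 + (22088 - 5690))/(42147 - 40188) = (22059 + 16398)/1959 = 38457*(1/1959) = 12819/653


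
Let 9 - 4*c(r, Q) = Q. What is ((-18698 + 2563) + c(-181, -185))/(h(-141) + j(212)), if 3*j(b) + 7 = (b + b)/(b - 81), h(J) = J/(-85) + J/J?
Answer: -1074739065/93826 ≈ -11455.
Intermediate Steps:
c(r, Q) = 9/4 - Q/4
h(J) = 1 - J/85 (h(J) = J*(-1/85) + 1 = -J/85 + 1 = 1 - J/85)
j(b) = -7/3 + 2*b/(3*(-81 + b)) (j(b) = -7/3 + ((b + b)/(b - 81))/3 = -7/3 + ((2*b)/(-81 + b))/3 = -7/3 + (2*b/(-81 + b))/3 = -7/3 + 2*b/(3*(-81 + b)))
((-18698 + 2563) + c(-181, -185))/(h(-141) + j(212)) = ((-18698 + 2563) + (9/4 - 1/4*(-185)))/((1 - 1/85*(-141)) + (567 - 5*212)/(3*(-81 + 212))) = (-16135 + (9/4 + 185/4))/((1 + 141/85) + (1/3)*(567 - 1060)/131) = (-16135 + 97/2)/(226/85 + (1/3)*(1/131)*(-493)) = -32173/(2*(226/85 - 493/393)) = -32173/(2*46913/33405) = -32173/2*33405/46913 = -1074739065/93826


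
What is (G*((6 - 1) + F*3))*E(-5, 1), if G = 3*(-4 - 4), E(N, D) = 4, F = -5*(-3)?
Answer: -4800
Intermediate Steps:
F = 15
G = -24 (G = 3*(-8) = -24)
(G*((6 - 1) + F*3))*E(-5, 1) = -24*((6 - 1) + 15*3)*4 = -24*(5 + 45)*4 = -24*50*4 = -1200*4 = -4800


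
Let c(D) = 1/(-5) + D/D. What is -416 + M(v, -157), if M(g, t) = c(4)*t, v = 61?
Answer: -2708/5 ≈ -541.60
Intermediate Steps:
c(D) = ⅘ (c(D) = 1*(-⅕) + 1 = -⅕ + 1 = ⅘)
M(g, t) = 4*t/5
-416 + M(v, -157) = -416 + (⅘)*(-157) = -416 - 628/5 = -2708/5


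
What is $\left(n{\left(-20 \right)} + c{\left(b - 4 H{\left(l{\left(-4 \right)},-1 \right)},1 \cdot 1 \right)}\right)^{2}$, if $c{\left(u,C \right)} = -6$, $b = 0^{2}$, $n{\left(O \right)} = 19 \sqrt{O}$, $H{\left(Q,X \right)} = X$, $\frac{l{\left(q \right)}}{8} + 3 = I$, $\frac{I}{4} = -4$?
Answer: $-7184 - 456 i \sqrt{5} \approx -7184.0 - 1019.6 i$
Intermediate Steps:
$I = -16$ ($I = 4 \left(-4\right) = -16$)
$l{\left(q \right)} = -152$ ($l{\left(q \right)} = -24 + 8 \left(-16\right) = -24 - 128 = -152$)
$b = 0$
$\left(n{\left(-20 \right)} + c{\left(b - 4 H{\left(l{\left(-4 \right)},-1 \right)},1 \cdot 1 \right)}\right)^{2} = \left(19 \sqrt{-20} - 6\right)^{2} = \left(19 \cdot 2 i \sqrt{5} - 6\right)^{2} = \left(38 i \sqrt{5} - 6\right)^{2} = \left(-6 + 38 i \sqrt{5}\right)^{2}$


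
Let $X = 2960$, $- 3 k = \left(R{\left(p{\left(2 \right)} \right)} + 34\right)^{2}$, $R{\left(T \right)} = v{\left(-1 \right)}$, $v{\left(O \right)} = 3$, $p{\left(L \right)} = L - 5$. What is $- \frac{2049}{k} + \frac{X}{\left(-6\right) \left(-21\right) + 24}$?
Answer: $\frac{497429}{20535} \approx 24.223$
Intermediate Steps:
$p{\left(L \right)} = -5 + L$
$R{\left(T \right)} = 3$
$k = - \frac{1369}{3}$ ($k = - \frac{\left(3 + 34\right)^{2}}{3} = - \frac{37^{2}}{3} = \left(- \frac{1}{3}\right) 1369 = - \frac{1369}{3} \approx -456.33$)
$- \frac{2049}{k} + \frac{X}{\left(-6\right) \left(-21\right) + 24} = - \frac{2049}{- \frac{1369}{3}} + \frac{2960}{\left(-6\right) \left(-21\right) + 24} = \left(-2049\right) \left(- \frac{3}{1369}\right) + \frac{2960}{126 + 24} = \frac{6147}{1369} + \frac{2960}{150} = \frac{6147}{1369} + 2960 \cdot \frac{1}{150} = \frac{6147}{1369} + \frac{296}{15} = \frac{497429}{20535}$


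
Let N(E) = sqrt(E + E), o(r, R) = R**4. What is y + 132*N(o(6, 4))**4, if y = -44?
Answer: 34602964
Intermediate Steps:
N(E) = sqrt(2)*sqrt(E) (N(E) = sqrt(2*E) = sqrt(2)*sqrt(E))
y + 132*N(o(6, 4))**4 = -44 + 132*(sqrt(2)*sqrt(4**4))**4 = -44 + 132*(sqrt(2)*sqrt(256))**4 = -44 + 132*(sqrt(2)*16)**4 = -44 + 132*(16*sqrt(2))**4 = -44 + 132*262144 = -44 + 34603008 = 34602964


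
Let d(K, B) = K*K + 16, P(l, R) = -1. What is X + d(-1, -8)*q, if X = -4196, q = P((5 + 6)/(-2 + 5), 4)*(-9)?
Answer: -4043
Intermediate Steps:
d(K, B) = 16 + K**2 (d(K, B) = K**2 + 16 = 16 + K**2)
q = 9 (q = -1*(-9) = 9)
X + d(-1, -8)*q = -4196 + (16 + (-1)**2)*9 = -4196 + (16 + 1)*9 = -4196 + 17*9 = -4196 + 153 = -4043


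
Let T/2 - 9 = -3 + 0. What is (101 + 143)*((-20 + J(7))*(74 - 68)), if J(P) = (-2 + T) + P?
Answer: -4392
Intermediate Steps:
T = 12 (T = 18 + 2*(-3 + 0) = 18 + 2*(-3) = 18 - 6 = 12)
J(P) = 10 + P (J(P) = (-2 + 12) + P = 10 + P)
(101 + 143)*((-20 + J(7))*(74 - 68)) = (101 + 143)*((-20 + (10 + 7))*(74 - 68)) = 244*((-20 + 17)*6) = 244*(-3*6) = 244*(-18) = -4392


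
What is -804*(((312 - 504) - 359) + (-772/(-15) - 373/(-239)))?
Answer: 478442176/1195 ≈ 4.0037e+5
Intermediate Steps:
-804*(((312 - 504) - 359) + (-772/(-15) - 373/(-239))) = -804*((-192 - 359) + (-772*(-1/15) - 373*(-1/239))) = -804*(-551 + (772/15 + 373/239)) = -804*(-551 + 190103/3585) = -804*(-1785232/3585) = 478442176/1195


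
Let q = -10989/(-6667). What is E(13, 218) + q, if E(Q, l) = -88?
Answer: -575707/6667 ≈ -86.352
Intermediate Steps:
q = 10989/6667 (q = -10989*(-1/6667) = 10989/6667 ≈ 1.6483)
E(13, 218) + q = -88 + 10989/6667 = -575707/6667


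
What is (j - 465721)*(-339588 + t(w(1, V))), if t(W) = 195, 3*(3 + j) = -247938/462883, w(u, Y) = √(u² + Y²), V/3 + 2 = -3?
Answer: 73164919165322634/462883 ≈ 1.5806e+11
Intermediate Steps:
V = -15 (V = -6 + 3*(-3) = -6 - 9 = -15)
w(u, Y) = √(Y² + u²)
j = -1471295/462883 (j = -3 + (-247938/462883)/3 = -3 + (-247938*1/462883)/3 = -3 + (⅓)*(-247938/462883) = -3 - 82646/462883 = -1471295/462883 ≈ -3.1785)
(j - 465721)*(-339588 + t(w(1, V))) = (-1471295/462883 - 465721)*(-339588 + 195) = -215575804938/462883*(-339393) = 73164919165322634/462883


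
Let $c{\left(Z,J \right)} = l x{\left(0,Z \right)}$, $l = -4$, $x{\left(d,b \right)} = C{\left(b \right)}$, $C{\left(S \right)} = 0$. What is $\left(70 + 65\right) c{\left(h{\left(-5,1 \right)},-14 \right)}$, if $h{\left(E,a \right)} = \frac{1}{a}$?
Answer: $0$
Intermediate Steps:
$x{\left(d,b \right)} = 0$
$c{\left(Z,J \right)} = 0$ ($c{\left(Z,J \right)} = \left(-4\right) 0 = 0$)
$\left(70 + 65\right) c{\left(h{\left(-5,1 \right)},-14 \right)} = \left(70 + 65\right) 0 = 135 \cdot 0 = 0$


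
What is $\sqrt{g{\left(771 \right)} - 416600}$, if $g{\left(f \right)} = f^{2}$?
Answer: $\sqrt{177841} \approx 421.71$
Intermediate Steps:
$\sqrt{g{\left(771 \right)} - 416600} = \sqrt{771^{2} - 416600} = \sqrt{594441 - 416600} = \sqrt{177841}$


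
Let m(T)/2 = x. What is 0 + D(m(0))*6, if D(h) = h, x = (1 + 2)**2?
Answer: 108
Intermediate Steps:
x = 9 (x = 3**2 = 9)
m(T) = 18 (m(T) = 2*9 = 18)
0 + D(m(0))*6 = 0 + 18*6 = 0 + 108 = 108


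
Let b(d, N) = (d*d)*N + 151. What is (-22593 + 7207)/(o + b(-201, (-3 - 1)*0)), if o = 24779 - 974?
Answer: -7693/11978 ≈ -0.64226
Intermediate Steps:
b(d, N) = 151 + N*d² (b(d, N) = d²*N + 151 = N*d² + 151 = 151 + N*d²)
o = 23805
(-22593 + 7207)/(o + b(-201, (-3 - 1)*0)) = (-22593 + 7207)/(23805 + (151 + ((-3 - 1)*0)*(-201)²)) = -15386/(23805 + (151 - 4*0*40401)) = -15386/(23805 + (151 + 0*40401)) = -15386/(23805 + (151 + 0)) = -15386/(23805 + 151) = -15386/23956 = -15386*1/23956 = -7693/11978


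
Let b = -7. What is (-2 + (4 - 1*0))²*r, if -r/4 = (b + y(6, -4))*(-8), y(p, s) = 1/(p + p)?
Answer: -2656/3 ≈ -885.33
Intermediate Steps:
y(p, s) = 1/(2*p)
r = -664/3 (r = -4*(-7 + (½)/6)*(-8) = -4*(-7 + (½)*(⅙))*(-8) = -4*(-7 + 1/12)*(-8) = -(-83)*(-8)/3 = -4*166/3 = -664/3 ≈ -221.33)
(-2 + (4 - 1*0))²*r = (-2 + (4 - 1*0))²*(-664/3) = (-2 + (4 + 0))²*(-664/3) = (-2 + 4)²*(-664/3) = 2²*(-664/3) = 4*(-664/3) = -2656/3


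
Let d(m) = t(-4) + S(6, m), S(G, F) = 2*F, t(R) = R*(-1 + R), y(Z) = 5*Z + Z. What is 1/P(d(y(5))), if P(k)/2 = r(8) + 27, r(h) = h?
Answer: 1/70 ≈ 0.014286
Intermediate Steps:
y(Z) = 6*Z
d(m) = 20 + 2*m (d(m) = -4*(-1 - 4) + 2*m = -4*(-5) + 2*m = 20 + 2*m)
P(k) = 70 (P(k) = 2*(8 + 27) = 2*35 = 70)
1/P(d(y(5))) = 1/70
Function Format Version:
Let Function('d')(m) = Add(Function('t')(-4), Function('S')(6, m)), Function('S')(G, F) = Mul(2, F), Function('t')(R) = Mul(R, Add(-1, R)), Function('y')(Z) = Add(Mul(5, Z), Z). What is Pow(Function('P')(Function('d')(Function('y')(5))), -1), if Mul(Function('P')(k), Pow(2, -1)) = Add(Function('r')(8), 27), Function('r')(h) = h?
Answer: Rational(1, 70) ≈ 0.014286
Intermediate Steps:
Function('y')(Z) = Mul(6, Z)
Function('d')(m) = Add(20, Mul(2, m)) (Function('d')(m) = Add(Mul(-4, Add(-1, -4)), Mul(2, m)) = Add(Mul(-4, -5), Mul(2, m)) = Add(20, Mul(2, m)))
Function('P')(k) = 70 (Function('P')(k) = Mul(2, Add(8, 27)) = Mul(2, 35) = 70)
Pow(Function('P')(Function('d')(Function('y')(5))), -1) = Pow(70, -1) = Rational(1, 70)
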